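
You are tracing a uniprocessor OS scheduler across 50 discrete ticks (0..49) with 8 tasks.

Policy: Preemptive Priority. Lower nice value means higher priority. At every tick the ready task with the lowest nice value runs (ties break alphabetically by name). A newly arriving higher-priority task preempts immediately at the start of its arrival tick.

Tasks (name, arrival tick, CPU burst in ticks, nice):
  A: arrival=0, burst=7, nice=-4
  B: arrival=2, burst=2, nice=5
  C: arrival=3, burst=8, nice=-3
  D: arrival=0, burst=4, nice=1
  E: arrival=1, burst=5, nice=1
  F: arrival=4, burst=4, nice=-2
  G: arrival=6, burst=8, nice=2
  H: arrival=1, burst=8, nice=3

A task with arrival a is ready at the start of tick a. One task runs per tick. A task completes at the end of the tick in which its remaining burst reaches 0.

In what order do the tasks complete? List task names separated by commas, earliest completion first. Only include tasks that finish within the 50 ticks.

completion order = A, C, F, D, E, G, H, B

t=0: ready={A,D} → run A
t=1: ready={A,D,E,H} → run A
t=2: ready={A,B,D,E,H} → run A
t=3: ready={A,B,C,D,E,H} → run A
t=4: ready={A,B,C,D,E,F,H} → run A
t=5: ready={A,B,C,D,E,F,H} → run A
t=6: ready={A,B,C,D,E,F,G,H} → run A
t=7: ready={B,C,D,E,F,G,H} → run C
t=8: ready={B,C,D,E,F,G,H} → run C
t=9: ready={B,C,D,E,F,G,H} → run C
t=10: ready={B,C,D,E,F,G,H} → run C
t=11: ready={B,C,D,E,F,G,H} → run C
t=12: ready={B,C,D,E,F,G,H} → run C
t=13: ready={B,C,D,E,F,G,H} → run C
t=14: ready={B,C,D,E,F,G,H} → run C
t=15: ready={B,D,E,F,G,H} → run F
t=16: ready={B,D,E,F,G,H} → run F
t=17: ready={B,D,E,F,G,H} → run F
t=18: ready={B,D,E,F,G,H} → run F
t=19: ready={B,D,E,G,H} → run D
t=20: ready={B,D,E,G,H} → run D
t=21: ready={B,D,E,G,H} → run D
t=22: ready={B,D,E,G,H} → run D
t=23: ready={B,E,G,H} → run E
t=24: ready={B,E,G,H} → run E
t=25: ready={B,E,G,H} → run E
t=26: ready={B,E,G,H} → run E
t=27: ready={B,E,G,H} → run E
t=28: ready={B,G,H} → run G
t=29: ready={B,G,H} → run G
t=30: ready={B,G,H} → run G
t=31: ready={B,G,H} → run G
t=32: ready={B,G,H} → run G
t=33: ready={B,G,H} → run G
t=34: ready={B,G,H} → run G
t=35: ready={B,G,H} → run G
t=36: ready={B,H} → run H
t=37: ready={B,H} → run H
t=38: ready={B,H} → run H
t=39: ready={B,H} → run H
t=40: ready={B,H} → run H
t=41: ready={B,H} → run H
t=42: ready={B,H} → run H
t=43: ready={B,H} → run H
t=44: ready={B} → run B
t=45: ready={B} → run B
t=46: (idle)
t=47: (idle)
t=48: (idle)
t=49: (idle)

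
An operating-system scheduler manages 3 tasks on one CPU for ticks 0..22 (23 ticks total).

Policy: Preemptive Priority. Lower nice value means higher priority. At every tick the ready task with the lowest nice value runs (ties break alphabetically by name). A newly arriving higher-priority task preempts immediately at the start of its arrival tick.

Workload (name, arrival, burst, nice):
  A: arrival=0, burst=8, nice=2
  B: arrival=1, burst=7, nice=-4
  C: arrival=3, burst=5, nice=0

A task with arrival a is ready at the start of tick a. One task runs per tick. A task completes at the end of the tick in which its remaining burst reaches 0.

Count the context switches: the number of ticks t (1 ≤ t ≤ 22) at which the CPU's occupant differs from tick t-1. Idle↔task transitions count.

context switches = 4

t=0: ready={A} → run A
t=1: ready={A,B} → run B
t=2: ready={A,B} → run B
t=3: ready={A,B,C} → run B
t=4: ready={A,B,C} → run B
t=5: ready={A,B,C} → run B
t=6: ready={A,B,C} → run B
t=7: ready={A,B,C} → run B
t=8: ready={A,C} → run C
t=9: ready={A,C} → run C
t=10: ready={A,C} → run C
t=11: ready={A,C} → run C
t=12: ready={A,C} → run C
t=13: ready={A} → run A
t=14: ready={A} → run A
t=15: ready={A} → run A
t=16: ready={A} → run A
t=17: ready={A} → run A
t=18: ready={A} → run A
t=19: ready={A} → run A
t=20: (idle)
t=21: (idle)
t=22: (idle)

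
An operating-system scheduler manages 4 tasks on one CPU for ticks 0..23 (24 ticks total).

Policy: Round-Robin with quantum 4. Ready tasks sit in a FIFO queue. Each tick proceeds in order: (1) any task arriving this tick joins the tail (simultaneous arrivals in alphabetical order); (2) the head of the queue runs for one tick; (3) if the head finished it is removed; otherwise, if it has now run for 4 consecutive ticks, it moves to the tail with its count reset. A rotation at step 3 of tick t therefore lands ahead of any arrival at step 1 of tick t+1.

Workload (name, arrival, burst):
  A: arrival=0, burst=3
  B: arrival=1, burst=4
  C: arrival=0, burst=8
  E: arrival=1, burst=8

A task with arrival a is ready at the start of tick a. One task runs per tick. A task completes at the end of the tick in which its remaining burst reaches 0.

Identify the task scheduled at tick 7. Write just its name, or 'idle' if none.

t=0: queue=[A,C] q_used=0 → run A
t=1: queue=[A,C,B,E] q_used=1 → run A
t=2: queue=[A,C,B,E] q_used=2 → run A
t=3: queue=[C,B,E] q_used=0 → run C
t=4: queue=[C,B,E] q_used=1 → run C
t=5: queue=[C,B,E] q_used=2 → run C
t=6: queue=[C,B,E] q_used=3 → run C
t=7: queue=[B,E,C] q_used=0 → run B
t=8: queue=[B,E,C] q_used=1 → run B
t=9: queue=[B,E,C] q_used=2 → run B
t=10: queue=[B,E,C] q_used=3 → run B
t=11: queue=[E,C] q_used=0 → run E
t=12: queue=[E,C] q_used=1 → run E
t=13: queue=[E,C] q_used=2 → run E
t=14: queue=[E,C] q_used=3 → run E
t=15: queue=[C,E] q_used=0 → run C
t=16: queue=[C,E] q_used=1 → run C
t=17: queue=[C,E] q_used=2 → run C
t=18: queue=[C,E] q_used=3 → run C
t=19: queue=[E] q_used=0 → run E
t=20: queue=[E] q_used=1 → run E
t=21: queue=[E] q_used=2 → run E
t=22: queue=[E] q_used=3 → run E
t=23: (idle)

running at tick 7 = B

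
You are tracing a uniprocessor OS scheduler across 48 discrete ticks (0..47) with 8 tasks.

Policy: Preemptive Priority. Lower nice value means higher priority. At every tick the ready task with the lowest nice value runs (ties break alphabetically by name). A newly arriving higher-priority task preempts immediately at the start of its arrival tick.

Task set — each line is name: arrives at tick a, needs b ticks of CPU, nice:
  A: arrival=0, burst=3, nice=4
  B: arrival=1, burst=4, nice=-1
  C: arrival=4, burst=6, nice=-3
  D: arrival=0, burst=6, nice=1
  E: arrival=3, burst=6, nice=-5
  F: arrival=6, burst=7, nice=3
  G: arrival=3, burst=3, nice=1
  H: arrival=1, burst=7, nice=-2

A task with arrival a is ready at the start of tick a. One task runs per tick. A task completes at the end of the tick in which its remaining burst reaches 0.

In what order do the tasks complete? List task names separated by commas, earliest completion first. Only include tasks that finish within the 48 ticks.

completion order = E, C, H, B, D, G, F, A

t=0: ready={A,D} → run D
t=1: ready={A,B,D,H} → run H
t=2: ready={A,B,D,H} → run H
t=3: ready={A,B,D,E,G,H} → run E
t=4: ready={A,B,C,D,E,G,H} → run E
t=5: ready={A,B,C,D,E,G,H} → run E
t=6: ready={A,B,C,D,E,F,G,H} → run E
t=7: ready={A,B,C,D,E,F,G,H} → run E
t=8: ready={A,B,C,D,E,F,G,H} → run E
t=9: ready={A,B,C,D,F,G,H} → run C
t=10: ready={A,B,C,D,F,G,H} → run C
t=11: ready={A,B,C,D,F,G,H} → run C
t=12: ready={A,B,C,D,F,G,H} → run C
t=13: ready={A,B,C,D,F,G,H} → run C
t=14: ready={A,B,C,D,F,G,H} → run C
t=15: ready={A,B,D,F,G,H} → run H
t=16: ready={A,B,D,F,G,H} → run H
t=17: ready={A,B,D,F,G,H} → run H
t=18: ready={A,B,D,F,G,H} → run H
t=19: ready={A,B,D,F,G,H} → run H
t=20: ready={A,B,D,F,G} → run B
t=21: ready={A,B,D,F,G} → run B
t=22: ready={A,B,D,F,G} → run B
t=23: ready={A,B,D,F,G} → run B
t=24: ready={A,D,F,G} → run D
t=25: ready={A,D,F,G} → run D
t=26: ready={A,D,F,G} → run D
t=27: ready={A,D,F,G} → run D
t=28: ready={A,D,F,G} → run D
t=29: ready={A,F,G} → run G
t=30: ready={A,F,G} → run G
t=31: ready={A,F,G} → run G
t=32: ready={A,F} → run F
t=33: ready={A,F} → run F
t=34: ready={A,F} → run F
t=35: ready={A,F} → run F
t=36: ready={A,F} → run F
t=37: ready={A,F} → run F
t=38: ready={A,F} → run F
t=39: ready={A} → run A
t=40: ready={A} → run A
t=41: ready={A} → run A
t=42: (idle)
t=43: (idle)
t=44: (idle)
t=45: (idle)
t=46: (idle)
t=47: (idle)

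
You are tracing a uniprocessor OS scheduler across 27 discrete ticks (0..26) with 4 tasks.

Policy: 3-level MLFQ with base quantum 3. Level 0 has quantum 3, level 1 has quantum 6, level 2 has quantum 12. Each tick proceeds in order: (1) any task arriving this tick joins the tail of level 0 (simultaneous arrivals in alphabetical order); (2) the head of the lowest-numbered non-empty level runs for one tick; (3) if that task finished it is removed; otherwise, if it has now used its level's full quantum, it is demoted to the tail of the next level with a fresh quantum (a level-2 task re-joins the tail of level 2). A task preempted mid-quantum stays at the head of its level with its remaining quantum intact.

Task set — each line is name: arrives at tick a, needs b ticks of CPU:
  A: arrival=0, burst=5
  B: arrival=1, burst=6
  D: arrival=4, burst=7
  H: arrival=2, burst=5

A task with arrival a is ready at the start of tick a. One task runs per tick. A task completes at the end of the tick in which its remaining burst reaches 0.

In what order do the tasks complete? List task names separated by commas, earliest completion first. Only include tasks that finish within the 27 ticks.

t=0: L0/L1/L2 = A/-/- → run A
t=1: L0/L1/L2 = AB/-/- → run A
t=2: L0/L1/L2 = ABH/-/- → run A
t=3: L0/L1/L2 = BH/A/- → run B
t=4: L0/L1/L2 = BHD/A/- → run B
t=5: L0/L1/L2 = BHD/A/- → run B
t=6: L0/L1/L2 = HD/AB/- → run H
t=7: L0/L1/L2 = HD/AB/- → run H
t=8: L0/L1/L2 = HD/AB/- → run H
t=9: L0/L1/L2 = D/ABH/- → run D
t=10: L0/L1/L2 = D/ABH/- → run D
t=11: L0/L1/L2 = D/ABH/- → run D
t=12: L0/L1/L2 = -/ABHD/- → run A
t=13: L0/L1/L2 = -/ABHD/- → run A
t=14: L0/L1/L2 = -/BHD/- → run B
t=15: L0/L1/L2 = -/BHD/- → run B
t=16: L0/L1/L2 = -/BHD/- → run B
t=17: L0/L1/L2 = -/HD/- → run H
t=18: L0/L1/L2 = -/HD/- → run H
t=19: L0/L1/L2 = -/D/- → run D
t=20: L0/L1/L2 = -/D/- → run D
t=21: L0/L1/L2 = -/D/- → run D
t=22: L0/L1/L2 = -/D/- → run D
t=23: (idle)
t=24: (idle)
t=25: (idle)
t=26: (idle)

completion order = A, B, H, D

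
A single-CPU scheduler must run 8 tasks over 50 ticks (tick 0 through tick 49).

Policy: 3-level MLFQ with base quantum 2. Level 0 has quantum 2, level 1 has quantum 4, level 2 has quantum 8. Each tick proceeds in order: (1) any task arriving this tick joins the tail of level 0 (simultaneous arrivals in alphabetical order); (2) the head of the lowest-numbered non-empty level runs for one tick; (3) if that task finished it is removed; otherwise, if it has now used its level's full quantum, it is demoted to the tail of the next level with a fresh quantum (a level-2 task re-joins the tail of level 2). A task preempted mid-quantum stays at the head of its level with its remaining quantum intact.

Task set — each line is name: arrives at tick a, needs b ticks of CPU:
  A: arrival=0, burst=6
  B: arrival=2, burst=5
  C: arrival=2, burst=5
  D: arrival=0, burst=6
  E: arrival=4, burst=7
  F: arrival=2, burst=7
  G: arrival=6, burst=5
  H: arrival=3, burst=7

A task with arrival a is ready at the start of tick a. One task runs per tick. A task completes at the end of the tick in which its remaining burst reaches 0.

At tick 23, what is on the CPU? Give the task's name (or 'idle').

running at tick 23 = D

t=0: L0/L1/L2 = AD/-/- → run A
t=1: L0/L1/L2 = AD/-/- → run A
t=2: L0/L1/L2 = DBCF/A/- → run D
t=3: L0/L1/L2 = DBCFH/A/- → run D
t=4: L0/L1/L2 = BCFHE/AD/- → run B
t=5: L0/L1/L2 = BCFHE/AD/- → run B
t=6: L0/L1/L2 = CFHEG/ADB/- → run C
t=7: L0/L1/L2 = CFHEG/ADB/- → run C
t=8: L0/L1/L2 = FHEG/ADBC/- → run F
t=9: L0/L1/L2 = FHEG/ADBC/- → run F
t=10: L0/L1/L2 = HEG/ADBCF/- → run H
t=11: L0/L1/L2 = HEG/ADBCF/- → run H
t=12: L0/L1/L2 = EG/ADBCFH/- → run E
t=13: L0/L1/L2 = EG/ADBCFH/- → run E
t=14: L0/L1/L2 = G/ADBCFHE/- → run G
t=15: L0/L1/L2 = G/ADBCFHE/- → run G
t=16: L0/L1/L2 = -/ADBCFHEG/- → run A
t=17: L0/L1/L2 = -/ADBCFHEG/- → run A
t=18: L0/L1/L2 = -/ADBCFHEG/- → run A
t=19: L0/L1/L2 = -/ADBCFHEG/- → run A
t=20: L0/L1/L2 = -/DBCFHEG/- → run D
t=21: L0/L1/L2 = -/DBCFHEG/- → run D
t=22: L0/L1/L2 = -/DBCFHEG/- → run D
t=23: L0/L1/L2 = -/DBCFHEG/- → run D
t=24: L0/L1/L2 = -/BCFHEG/- → run B
t=25: L0/L1/L2 = -/BCFHEG/- → run B
t=26: L0/L1/L2 = -/BCFHEG/- → run B
t=27: L0/L1/L2 = -/CFHEG/- → run C
t=28: L0/L1/L2 = -/CFHEG/- → run C
t=29: L0/L1/L2 = -/CFHEG/- → run C
t=30: L0/L1/L2 = -/FHEG/- → run F
t=31: L0/L1/L2 = -/FHEG/- → run F
t=32: L0/L1/L2 = -/FHEG/- → run F
t=33: L0/L1/L2 = -/FHEG/- → run F
t=34: L0/L1/L2 = -/HEG/F → run H
t=35: L0/L1/L2 = -/HEG/F → run H
t=36: L0/L1/L2 = -/HEG/F → run H
t=37: L0/L1/L2 = -/HEG/F → run H
t=38: L0/L1/L2 = -/EG/FH → run E
t=39: L0/L1/L2 = -/EG/FH → run E
t=40: L0/L1/L2 = -/EG/FH → run E
t=41: L0/L1/L2 = -/EG/FH → run E
t=42: L0/L1/L2 = -/G/FHE → run G
t=43: L0/L1/L2 = -/G/FHE → run G
t=44: L0/L1/L2 = -/G/FHE → run G
t=45: L0/L1/L2 = -/-/FHE → run F
t=46: L0/L1/L2 = -/-/HE → run H
t=47: L0/L1/L2 = -/-/E → run E
t=48: (idle)
t=49: (idle)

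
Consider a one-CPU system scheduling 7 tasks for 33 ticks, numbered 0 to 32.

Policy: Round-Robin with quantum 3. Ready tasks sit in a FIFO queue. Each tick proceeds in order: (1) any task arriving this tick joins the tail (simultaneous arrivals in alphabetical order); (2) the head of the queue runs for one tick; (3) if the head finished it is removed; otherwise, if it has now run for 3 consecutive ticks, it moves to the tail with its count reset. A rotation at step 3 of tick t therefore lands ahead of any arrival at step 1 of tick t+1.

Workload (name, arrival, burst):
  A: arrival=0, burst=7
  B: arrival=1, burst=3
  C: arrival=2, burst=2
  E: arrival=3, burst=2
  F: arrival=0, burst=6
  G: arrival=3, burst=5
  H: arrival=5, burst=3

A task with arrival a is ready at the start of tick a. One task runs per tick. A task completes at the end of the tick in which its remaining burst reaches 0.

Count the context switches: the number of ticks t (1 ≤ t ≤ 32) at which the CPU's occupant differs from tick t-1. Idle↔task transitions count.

t=0: queue=[A,F] q_used=0 → run A
t=1: queue=[A,F,B] q_used=1 → run A
t=2: queue=[A,F,B,C] q_used=2 → run A
t=3: queue=[F,B,C,A,E,G] q_used=0 → run F
t=4: queue=[F,B,C,A,E,G] q_used=1 → run F
t=5: queue=[F,B,C,A,E,G,H] q_used=2 → run F
t=6: queue=[B,C,A,E,G,H,F] q_used=0 → run B
t=7: queue=[B,C,A,E,G,H,F] q_used=1 → run B
t=8: queue=[B,C,A,E,G,H,F] q_used=2 → run B
t=9: queue=[C,A,E,G,H,F] q_used=0 → run C
t=10: queue=[C,A,E,G,H,F] q_used=1 → run C
t=11: queue=[A,E,G,H,F] q_used=0 → run A
t=12: queue=[A,E,G,H,F] q_used=1 → run A
t=13: queue=[A,E,G,H,F] q_used=2 → run A
t=14: queue=[E,G,H,F,A] q_used=0 → run E
t=15: queue=[E,G,H,F,A] q_used=1 → run E
t=16: queue=[G,H,F,A] q_used=0 → run G
t=17: queue=[G,H,F,A] q_used=1 → run G
t=18: queue=[G,H,F,A] q_used=2 → run G
t=19: queue=[H,F,A,G] q_used=0 → run H
t=20: queue=[H,F,A,G] q_used=1 → run H
t=21: queue=[H,F,A,G] q_used=2 → run H
t=22: queue=[F,A,G] q_used=0 → run F
t=23: queue=[F,A,G] q_used=1 → run F
t=24: queue=[F,A,G] q_used=2 → run F
t=25: queue=[A,G] q_used=0 → run A
t=26: queue=[G] q_used=0 → run G
t=27: queue=[G] q_used=1 → run G
t=28: (idle)
t=29: (idle)
t=30: (idle)
t=31: (idle)
t=32: (idle)

context switches = 11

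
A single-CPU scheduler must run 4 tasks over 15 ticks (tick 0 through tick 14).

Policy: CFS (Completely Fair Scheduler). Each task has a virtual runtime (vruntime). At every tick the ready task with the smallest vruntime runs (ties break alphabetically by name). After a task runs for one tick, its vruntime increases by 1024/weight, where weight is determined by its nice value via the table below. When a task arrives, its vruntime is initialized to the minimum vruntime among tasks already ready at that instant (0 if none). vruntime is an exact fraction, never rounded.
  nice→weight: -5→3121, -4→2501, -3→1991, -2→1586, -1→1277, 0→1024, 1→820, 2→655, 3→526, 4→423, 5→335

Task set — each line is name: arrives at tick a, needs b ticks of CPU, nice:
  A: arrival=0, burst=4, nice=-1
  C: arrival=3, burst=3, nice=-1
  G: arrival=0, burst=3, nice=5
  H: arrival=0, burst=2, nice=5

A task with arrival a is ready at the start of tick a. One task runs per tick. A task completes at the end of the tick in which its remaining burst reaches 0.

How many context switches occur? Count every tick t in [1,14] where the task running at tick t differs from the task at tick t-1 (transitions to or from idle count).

context switches = 12

t=0: vr[A=0 G=0 H=0] → run A
t=1: vr[A=1024/1277 G=0 H=0] → run G
t=2: vr[A=1024/1277 G=1024/335 H=0] → run H
t=3: vr[A=1024/1277 C=1024/1277 G=1024/335 H=1024/335] → run A
t=4: vr[A=2048/1277 C=1024/1277 G=1024/335 H=1024/335] → run C
t=5: vr[A=2048/1277 C=2048/1277 G=1024/335 H=1024/335] → run A
t=6: vr[A=3072/1277 C=2048/1277 G=1024/335 H=1024/335] → run C
t=7: vr[A=3072/1277 C=3072/1277 G=1024/335 H=1024/335] → run A
t=8: vr[C=3072/1277 G=1024/335 H=1024/335] → run C
t=9: vr[G=1024/335 H=1024/335] → run G
t=10: vr[G=2048/335 H=1024/335] → run H
t=11: vr[G=2048/335] → run G
t=12: (idle)
t=13: (idle)
t=14: (idle)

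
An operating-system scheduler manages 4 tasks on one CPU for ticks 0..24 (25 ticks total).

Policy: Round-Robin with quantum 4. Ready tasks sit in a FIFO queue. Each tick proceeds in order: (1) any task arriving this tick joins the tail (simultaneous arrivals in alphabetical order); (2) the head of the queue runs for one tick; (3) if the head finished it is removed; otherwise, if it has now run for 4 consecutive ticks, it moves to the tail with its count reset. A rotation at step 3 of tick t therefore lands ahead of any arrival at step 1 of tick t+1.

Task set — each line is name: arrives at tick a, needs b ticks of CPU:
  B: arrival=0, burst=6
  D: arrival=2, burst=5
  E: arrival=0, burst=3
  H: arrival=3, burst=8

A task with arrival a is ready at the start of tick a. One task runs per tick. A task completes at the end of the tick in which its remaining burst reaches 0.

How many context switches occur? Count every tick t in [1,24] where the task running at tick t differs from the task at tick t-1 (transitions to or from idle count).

context switches = 7

t=0: queue=[B,E] q_used=0 → run B
t=1: queue=[B,E] q_used=1 → run B
t=2: queue=[B,E,D] q_used=2 → run B
t=3: queue=[B,E,D,H] q_used=3 → run B
t=4: queue=[E,D,H,B] q_used=0 → run E
t=5: queue=[E,D,H,B] q_used=1 → run E
t=6: queue=[E,D,H,B] q_used=2 → run E
t=7: queue=[D,H,B] q_used=0 → run D
t=8: queue=[D,H,B] q_used=1 → run D
t=9: queue=[D,H,B] q_used=2 → run D
t=10: queue=[D,H,B] q_used=3 → run D
t=11: queue=[H,B,D] q_used=0 → run H
t=12: queue=[H,B,D] q_used=1 → run H
t=13: queue=[H,B,D] q_used=2 → run H
t=14: queue=[H,B,D] q_used=3 → run H
t=15: queue=[B,D,H] q_used=0 → run B
t=16: queue=[B,D,H] q_used=1 → run B
t=17: queue=[D,H] q_used=0 → run D
t=18: queue=[H] q_used=0 → run H
t=19: queue=[H] q_used=1 → run H
t=20: queue=[H] q_used=2 → run H
t=21: queue=[H] q_used=3 → run H
t=22: (idle)
t=23: (idle)
t=24: (idle)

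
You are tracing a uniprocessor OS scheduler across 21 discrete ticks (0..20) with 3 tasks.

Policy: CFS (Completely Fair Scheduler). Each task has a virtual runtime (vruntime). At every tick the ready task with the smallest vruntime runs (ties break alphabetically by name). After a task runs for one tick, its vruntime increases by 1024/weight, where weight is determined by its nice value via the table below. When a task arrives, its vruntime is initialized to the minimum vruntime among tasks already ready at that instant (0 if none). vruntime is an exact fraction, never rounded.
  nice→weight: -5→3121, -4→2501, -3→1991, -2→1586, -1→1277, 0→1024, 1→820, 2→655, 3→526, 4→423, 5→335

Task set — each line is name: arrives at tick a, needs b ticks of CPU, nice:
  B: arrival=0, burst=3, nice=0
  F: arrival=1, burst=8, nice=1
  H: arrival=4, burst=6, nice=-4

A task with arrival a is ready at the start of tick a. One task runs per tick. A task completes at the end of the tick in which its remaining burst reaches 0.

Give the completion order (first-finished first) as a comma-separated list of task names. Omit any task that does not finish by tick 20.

completion order = B, H, F

t=0: vr[B=0] → run B
t=1: vr[B=1 F=1] → run B
t=2: vr[B=2 F=1] → run F
t=3: vr[B=2 F=461/205] → run B
t=4: vr[F=461/205 H=461/205] → run F
t=5: vr[F=717/205 H=461/205] → run H
t=6: vr[F=717/205 H=33241/12505] → run H
t=7: vr[F=717/205 H=38361/12505] → run H
t=8: vr[F=717/205 H=43481/12505] → run H
t=9: vr[F=717/205 H=48601/12505] → run F
t=10: vr[F=973/205 H=48601/12505] → run H
t=11: vr[F=973/205 H=53721/12505] → run H
t=12: vr[F=973/205] → run F
t=13: vr[F=1229/205] → run F
t=14: vr[F=297/41] → run F
t=15: vr[F=1741/205] → run F
t=16: vr[F=1997/205] → run F
t=17: (idle)
t=18: (idle)
t=19: (idle)
t=20: (idle)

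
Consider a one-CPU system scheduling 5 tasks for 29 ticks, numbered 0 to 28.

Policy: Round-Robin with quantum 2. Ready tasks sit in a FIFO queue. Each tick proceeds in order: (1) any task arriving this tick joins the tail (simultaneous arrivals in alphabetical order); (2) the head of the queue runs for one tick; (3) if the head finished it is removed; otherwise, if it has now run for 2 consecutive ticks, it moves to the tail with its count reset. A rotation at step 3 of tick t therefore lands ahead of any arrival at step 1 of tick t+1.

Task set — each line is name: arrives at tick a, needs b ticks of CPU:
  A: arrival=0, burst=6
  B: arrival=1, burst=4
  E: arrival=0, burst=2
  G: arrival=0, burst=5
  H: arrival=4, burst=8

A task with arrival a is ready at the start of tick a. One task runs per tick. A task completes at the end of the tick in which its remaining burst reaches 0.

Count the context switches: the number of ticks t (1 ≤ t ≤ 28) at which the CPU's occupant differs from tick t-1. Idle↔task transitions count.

t=0: queue=[A,E,G] q_used=0 → run A
t=1: queue=[A,E,G,B] q_used=1 → run A
t=2: queue=[E,G,B,A] q_used=0 → run E
t=3: queue=[E,G,B,A] q_used=1 → run E
t=4: queue=[G,B,A,H] q_used=0 → run G
t=5: queue=[G,B,A,H] q_used=1 → run G
t=6: queue=[B,A,H,G] q_used=0 → run B
t=7: queue=[B,A,H,G] q_used=1 → run B
t=8: queue=[A,H,G,B] q_used=0 → run A
t=9: queue=[A,H,G,B] q_used=1 → run A
t=10: queue=[H,G,B,A] q_used=0 → run H
t=11: queue=[H,G,B,A] q_used=1 → run H
t=12: queue=[G,B,A,H] q_used=0 → run G
t=13: queue=[G,B,A,H] q_used=1 → run G
t=14: queue=[B,A,H,G] q_used=0 → run B
t=15: queue=[B,A,H,G] q_used=1 → run B
t=16: queue=[A,H,G] q_used=0 → run A
t=17: queue=[A,H,G] q_used=1 → run A
t=18: queue=[H,G] q_used=0 → run H
t=19: queue=[H,G] q_used=1 → run H
t=20: queue=[G,H] q_used=0 → run G
t=21: queue=[H] q_used=0 → run H
t=22: queue=[H] q_used=1 → run H
t=23: queue=[H] q_used=0 → run H
t=24: queue=[H] q_used=1 → run H
t=25: (idle)
t=26: (idle)
t=27: (idle)
t=28: (idle)

context switches = 12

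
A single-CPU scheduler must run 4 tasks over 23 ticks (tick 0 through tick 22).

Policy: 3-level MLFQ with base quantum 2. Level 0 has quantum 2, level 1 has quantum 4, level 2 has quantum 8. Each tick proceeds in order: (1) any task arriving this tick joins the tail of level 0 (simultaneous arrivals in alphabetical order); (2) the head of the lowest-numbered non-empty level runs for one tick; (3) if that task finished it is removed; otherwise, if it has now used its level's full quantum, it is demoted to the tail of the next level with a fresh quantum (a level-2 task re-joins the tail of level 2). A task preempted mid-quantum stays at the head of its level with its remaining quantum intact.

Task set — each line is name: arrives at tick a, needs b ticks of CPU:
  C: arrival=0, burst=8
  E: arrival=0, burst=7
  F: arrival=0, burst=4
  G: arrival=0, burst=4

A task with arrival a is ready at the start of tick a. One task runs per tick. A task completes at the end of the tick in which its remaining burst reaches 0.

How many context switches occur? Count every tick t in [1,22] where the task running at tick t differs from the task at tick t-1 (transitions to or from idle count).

context switches = 9

t=0: L0/L1/L2 = CEFG/-/- → run C
t=1: L0/L1/L2 = CEFG/-/- → run C
t=2: L0/L1/L2 = EFG/C/- → run E
t=3: L0/L1/L2 = EFG/C/- → run E
t=4: L0/L1/L2 = FG/CE/- → run F
t=5: L0/L1/L2 = FG/CE/- → run F
t=6: L0/L1/L2 = G/CEF/- → run G
t=7: L0/L1/L2 = G/CEF/- → run G
t=8: L0/L1/L2 = -/CEFG/- → run C
t=9: L0/L1/L2 = -/CEFG/- → run C
t=10: L0/L1/L2 = -/CEFG/- → run C
t=11: L0/L1/L2 = -/CEFG/- → run C
t=12: L0/L1/L2 = -/EFG/C → run E
t=13: L0/L1/L2 = -/EFG/C → run E
t=14: L0/L1/L2 = -/EFG/C → run E
t=15: L0/L1/L2 = -/EFG/C → run E
t=16: L0/L1/L2 = -/FG/CE → run F
t=17: L0/L1/L2 = -/FG/CE → run F
t=18: L0/L1/L2 = -/G/CE → run G
t=19: L0/L1/L2 = -/G/CE → run G
t=20: L0/L1/L2 = -/-/CE → run C
t=21: L0/L1/L2 = -/-/CE → run C
t=22: L0/L1/L2 = -/-/E → run E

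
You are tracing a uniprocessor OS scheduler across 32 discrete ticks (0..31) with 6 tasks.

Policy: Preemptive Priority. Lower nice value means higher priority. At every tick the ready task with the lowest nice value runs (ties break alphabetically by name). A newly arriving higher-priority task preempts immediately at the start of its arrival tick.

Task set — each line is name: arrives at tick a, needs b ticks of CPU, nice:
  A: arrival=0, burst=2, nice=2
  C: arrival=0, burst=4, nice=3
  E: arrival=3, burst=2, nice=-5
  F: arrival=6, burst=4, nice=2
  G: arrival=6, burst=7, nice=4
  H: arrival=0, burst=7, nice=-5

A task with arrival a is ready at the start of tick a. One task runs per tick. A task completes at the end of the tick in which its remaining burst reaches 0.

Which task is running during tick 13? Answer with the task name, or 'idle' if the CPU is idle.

running at tick 13 = F

t=0: ready={A,C,H} → run H
t=1: ready={A,C,H} → run H
t=2: ready={A,C,H} → run H
t=3: ready={A,C,E,H} → run E
t=4: ready={A,C,E,H} → run E
t=5: ready={A,C,H} → run H
t=6: ready={A,C,F,G,H} → run H
t=7: ready={A,C,F,G,H} → run H
t=8: ready={A,C,F,G,H} → run H
t=9: ready={A,C,F,G} → run A
t=10: ready={A,C,F,G} → run A
t=11: ready={C,F,G} → run F
t=12: ready={C,F,G} → run F
t=13: ready={C,F,G} → run F
t=14: ready={C,F,G} → run F
t=15: ready={C,G} → run C
t=16: ready={C,G} → run C
t=17: ready={C,G} → run C
t=18: ready={C,G} → run C
t=19: ready={G} → run G
t=20: ready={G} → run G
t=21: ready={G} → run G
t=22: ready={G} → run G
t=23: ready={G} → run G
t=24: ready={G} → run G
t=25: ready={G} → run G
t=26: (idle)
t=27: (idle)
t=28: (idle)
t=29: (idle)
t=30: (idle)
t=31: (idle)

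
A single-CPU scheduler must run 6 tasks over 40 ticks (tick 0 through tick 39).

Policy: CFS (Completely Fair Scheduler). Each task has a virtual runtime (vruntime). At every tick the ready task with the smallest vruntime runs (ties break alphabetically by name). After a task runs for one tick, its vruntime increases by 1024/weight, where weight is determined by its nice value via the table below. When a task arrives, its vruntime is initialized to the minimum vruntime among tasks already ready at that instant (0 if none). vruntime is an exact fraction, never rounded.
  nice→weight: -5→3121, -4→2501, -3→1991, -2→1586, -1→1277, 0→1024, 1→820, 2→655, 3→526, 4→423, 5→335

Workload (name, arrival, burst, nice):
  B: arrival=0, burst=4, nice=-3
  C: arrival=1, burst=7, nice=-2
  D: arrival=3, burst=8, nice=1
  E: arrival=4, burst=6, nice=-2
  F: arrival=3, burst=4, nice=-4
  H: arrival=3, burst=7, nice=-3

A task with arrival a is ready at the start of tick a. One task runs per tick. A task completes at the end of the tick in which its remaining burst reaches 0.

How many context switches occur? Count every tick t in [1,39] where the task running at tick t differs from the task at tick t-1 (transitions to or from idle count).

context switches = 31

t=0: vr[B=0] → run B
t=1: vr[B=1024/1991 C=1024/1991] → run B
t=2: vr[B=2048/1991 C=1024/1991] → run C
t=3: vr[B=2048/1991 C=1831424/1578863 D=2048/1991 F=2048/1991 H=2048/1991] → run B
t=4: vr[B=3072/1991 C=1831424/1578863 D=2048/1991 E=2048/1991 F=2048/1991 H=2048/1991] → run D
t=5: vr[B=3072/1991 C=1831424/1578863 D=929536/408155 E=2048/1991 F=2048/1991 H=2048/1991] → run E
t=6: vr[B=3072/1991 C=1831424/1578863 D=929536/408155 E=2643456/1578863 F=2048/1991 H=2048/1991] → run F
t=7: vr[B=3072/1991 C=1831424/1578863 D=929536/408155 E=2643456/1578863 F=7160832/4979491 H=2048/1991] → run H
t=8: vr[B=3072/1991 C=1831424/1578863 D=929536/408155 E=2643456/1578863 F=7160832/4979491 H=3072/1991] → run C
t=9: vr[B=3072/1991 C=2850816/1578863 D=929536/408155 E=2643456/1578863 F=7160832/4979491 H=3072/1991] → run F
t=10: vr[B=3072/1991 C=2850816/1578863 D=929536/408155 E=2643456/1578863 F=9199616/4979491 H=3072/1991] → run B
t=11: vr[C=2850816/1578863 D=929536/408155 E=2643456/1578863 F=9199616/4979491 H=3072/1991] → run H
t=12: vr[C=2850816/1578863 D=929536/408155 E=2643456/1578863 F=9199616/4979491 H=4096/1991] → run E
t=13: vr[C=2850816/1578863 D=929536/408155 E=3662848/1578863 F=9199616/4979491 H=4096/1991] → run C
t=14: vr[C=3870208/1578863 D=929536/408155 E=3662848/1578863 F=9199616/4979491 H=4096/1991] → run F
t=15: vr[C=3870208/1578863 D=929536/408155 E=3662848/1578863 F=11238400/4979491 H=4096/1991] → run H
t=16: vr[C=3870208/1578863 D=929536/408155 E=3662848/1578863 F=11238400/4979491 H=5120/1991] → run F
t=17: vr[C=3870208/1578863 D=929536/408155 E=3662848/1578863 H=5120/1991] → run D
t=18: vr[C=3870208/1578863 D=1439232/408155 E=3662848/1578863 H=5120/1991] → run E
t=19: vr[C=3870208/1578863 D=1439232/408155 E=4682240/1578863 H=5120/1991] → run C
t=20: vr[C=4889600/1578863 D=1439232/408155 E=4682240/1578863 H=5120/1991] → run H
t=21: vr[C=4889600/1578863 D=1439232/408155 E=4682240/1578863 H=6144/1991] → run E
t=22: vr[C=4889600/1578863 D=1439232/408155 E=5701632/1578863 H=6144/1991] → run H
t=23: vr[C=4889600/1578863 D=1439232/408155 E=5701632/1578863 H=7168/1991] → run C
t=24: vr[C=5908992/1578863 D=1439232/408155 E=5701632/1578863 H=7168/1991] → run D
t=25: vr[C=5908992/1578863 D=1948928/408155 E=5701632/1578863 H=7168/1991] → run H
t=26: vr[C=5908992/1578863 D=1948928/408155 E=5701632/1578863 H=8192/1991] → run E
t=27: vr[C=5908992/1578863 D=1948928/408155 E=6721024/1578863 H=8192/1991] → run C
t=28: vr[C=6928384/1578863 D=1948928/408155 E=6721024/1578863 H=8192/1991] → run H
t=29: vr[C=6928384/1578863 D=1948928/408155 E=6721024/1578863] → run E
t=30: vr[C=6928384/1578863 D=1948928/408155] → run C
t=31: vr[D=1948928/408155] → run D
t=32: vr[D=2458624/408155] → run D
t=33: vr[D=593664/81631] → run D
t=34: vr[D=3478016/408155] → run D
t=35: vr[D=3987712/408155] → run D
t=36: (idle)
t=37: (idle)
t=38: (idle)
t=39: (idle)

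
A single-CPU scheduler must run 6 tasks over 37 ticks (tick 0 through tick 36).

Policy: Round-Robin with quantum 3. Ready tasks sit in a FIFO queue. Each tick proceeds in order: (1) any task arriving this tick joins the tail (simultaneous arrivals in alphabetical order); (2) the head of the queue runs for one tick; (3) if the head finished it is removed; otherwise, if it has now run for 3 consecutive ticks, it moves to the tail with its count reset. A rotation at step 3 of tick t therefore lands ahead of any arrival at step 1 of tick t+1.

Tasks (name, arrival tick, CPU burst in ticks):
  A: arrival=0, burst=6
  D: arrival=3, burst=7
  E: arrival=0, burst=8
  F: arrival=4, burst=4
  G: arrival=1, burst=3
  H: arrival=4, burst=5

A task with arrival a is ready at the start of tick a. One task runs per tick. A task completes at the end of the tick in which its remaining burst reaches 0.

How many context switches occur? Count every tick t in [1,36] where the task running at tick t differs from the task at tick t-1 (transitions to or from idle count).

context switches = 13

t=0: queue=[A,E] q_used=0 → run A
t=1: queue=[A,E,G] q_used=1 → run A
t=2: queue=[A,E,G] q_used=2 → run A
t=3: queue=[E,G,A,D] q_used=0 → run E
t=4: queue=[E,G,A,D,F,H] q_used=1 → run E
t=5: queue=[E,G,A,D,F,H] q_used=2 → run E
t=6: queue=[G,A,D,F,H,E] q_used=0 → run G
t=7: queue=[G,A,D,F,H,E] q_used=1 → run G
t=8: queue=[G,A,D,F,H,E] q_used=2 → run G
t=9: queue=[A,D,F,H,E] q_used=0 → run A
t=10: queue=[A,D,F,H,E] q_used=1 → run A
t=11: queue=[A,D,F,H,E] q_used=2 → run A
t=12: queue=[D,F,H,E] q_used=0 → run D
t=13: queue=[D,F,H,E] q_used=1 → run D
t=14: queue=[D,F,H,E] q_used=2 → run D
t=15: queue=[F,H,E,D] q_used=0 → run F
t=16: queue=[F,H,E,D] q_used=1 → run F
t=17: queue=[F,H,E,D] q_used=2 → run F
t=18: queue=[H,E,D,F] q_used=0 → run H
t=19: queue=[H,E,D,F] q_used=1 → run H
t=20: queue=[H,E,D,F] q_used=2 → run H
t=21: queue=[E,D,F,H] q_used=0 → run E
t=22: queue=[E,D,F,H] q_used=1 → run E
t=23: queue=[E,D,F,H] q_used=2 → run E
t=24: queue=[D,F,H,E] q_used=0 → run D
t=25: queue=[D,F,H,E] q_used=1 → run D
t=26: queue=[D,F,H,E] q_used=2 → run D
t=27: queue=[F,H,E,D] q_used=0 → run F
t=28: queue=[H,E,D] q_used=0 → run H
t=29: queue=[H,E,D] q_used=1 → run H
t=30: queue=[E,D] q_used=0 → run E
t=31: queue=[E,D] q_used=1 → run E
t=32: queue=[D] q_used=0 → run D
t=33: (idle)
t=34: (idle)
t=35: (idle)
t=36: (idle)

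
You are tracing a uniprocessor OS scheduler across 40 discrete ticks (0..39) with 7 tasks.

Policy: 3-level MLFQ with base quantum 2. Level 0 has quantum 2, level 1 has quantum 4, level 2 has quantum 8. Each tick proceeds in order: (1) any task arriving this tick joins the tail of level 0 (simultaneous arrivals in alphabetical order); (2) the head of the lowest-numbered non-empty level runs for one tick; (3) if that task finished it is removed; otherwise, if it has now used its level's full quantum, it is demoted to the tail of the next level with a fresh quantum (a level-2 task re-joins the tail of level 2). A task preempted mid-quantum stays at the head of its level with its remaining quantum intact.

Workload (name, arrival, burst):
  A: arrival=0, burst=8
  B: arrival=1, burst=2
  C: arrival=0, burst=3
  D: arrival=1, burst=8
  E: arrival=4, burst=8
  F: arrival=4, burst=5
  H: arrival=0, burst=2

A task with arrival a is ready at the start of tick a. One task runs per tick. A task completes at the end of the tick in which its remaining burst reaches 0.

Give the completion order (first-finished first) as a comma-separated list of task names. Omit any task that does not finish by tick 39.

completion order = H, B, C, F, A, D, E

t=0: L0/L1/L2 = ACH/-/- → run A
t=1: L0/L1/L2 = ACHBD/-/- → run A
t=2: L0/L1/L2 = CHBD/A/- → run C
t=3: L0/L1/L2 = CHBD/A/- → run C
t=4: L0/L1/L2 = HBDEF/AC/- → run H
t=5: L0/L1/L2 = HBDEF/AC/- → run H
t=6: L0/L1/L2 = BDEF/AC/- → run B
t=7: L0/L1/L2 = BDEF/AC/- → run B
t=8: L0/L1/L2 = DEF/AC/- → run D
t=9: L0/L1/L2 = DEF/AC/- → run D
t=10: L0/L1/L2 = EF/ACD/- → run E
t=11: L0/L1/L2 = EF/ACD/- → run E
t=12: L0/L1/L2 = F/ACDE/- → run F
t=13: L0/L1/L2 = F/ACDE/- → run F
t=14: L0/L1/L2 = -/ACDEF/- → run A
t=15: L0/L1/L2 = -/ACDEF/- → run A
t=16: L0/L1/L2 = -/ACDEF/- → run A
t=17: L0/L1/L2 = -/ACDEF/- → run A
t=18: L0/L1/L2 = -/CDEF/A → run C
t=19: L0/L1/L2 = -/DEF/A → run D
t=20: L0/L1/L2 = -/DEF/A → run D
t=21: L0/L1/L2 = -/DEF/A → run D
t=22: L0/L1/L2 = -/DEF/A → run D
t=23: L0/L1/L2 = -/EF/AD → run E
t=24: L0/L1/L2 = -/EF/AD → run E
t=25: L0/L1/L2 = -/EF/AD → run E
t=26: L0/L1/L2 = -/EF/AD → run E
t=27: L0/L1/L2 = -/F/ADE → run F
t=28: L0/L1/L2 = -/F/ADE → run F
t=29: L0/L1/L2 = -/F/ADE → run F
t=30: L0/L1/L2 = -/-/ADE → run A
t=31: L0/L1/L2 = -/-/ADE → run A
t=32: L0/L1/L2 = -/-/DE → run D
t=33: L0/L1/L2 = -/-/DE → run D
t=34: L0/L1/L2 = -/-/E → run E
t=35: L0/L1/L2 = -/-/E → run E
t=36: (idle)
t=37: (idle)
t=38: (idle)
t=39: (idle)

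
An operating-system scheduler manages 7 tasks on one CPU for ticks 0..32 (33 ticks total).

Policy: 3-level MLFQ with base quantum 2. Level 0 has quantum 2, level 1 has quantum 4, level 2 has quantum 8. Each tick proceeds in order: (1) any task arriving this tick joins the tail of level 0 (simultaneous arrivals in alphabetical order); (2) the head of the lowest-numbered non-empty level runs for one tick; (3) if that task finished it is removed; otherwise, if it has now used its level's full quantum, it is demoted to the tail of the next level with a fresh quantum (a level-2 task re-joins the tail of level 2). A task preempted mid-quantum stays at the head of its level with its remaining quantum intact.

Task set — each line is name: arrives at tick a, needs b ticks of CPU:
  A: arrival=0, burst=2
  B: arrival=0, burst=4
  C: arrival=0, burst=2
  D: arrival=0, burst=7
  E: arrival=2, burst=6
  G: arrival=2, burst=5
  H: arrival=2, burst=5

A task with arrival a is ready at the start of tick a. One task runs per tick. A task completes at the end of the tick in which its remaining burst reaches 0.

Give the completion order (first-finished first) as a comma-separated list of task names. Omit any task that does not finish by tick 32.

completion order = A, C, B, E, G, H, D

t=0: L0/L1/L2 = ABCD/-/- → run A
t=1: L0/L1/L2 = ABCD/-/- → run A
t=2: L0/L1/L2 = BCDEGH/-/- → run B
t=3: L0/L1/L2 = BCDEGH/-/- → run B
t=4: L0/L1/L2 = CDEGH/B/- → run C
t=5: L0/L1/L2 = CDEGH/B/- → run C
t=6: L0/L1/L2 = DEGH/B/- → run D
t=7: L0/L1/L2 = DEGH/B/- → run D
t=8: L0/L1/L2 = EGH/BD/- → run E
t=9: L0/L1/L2 = EGH/BD/- → run E
t=10: L0/L1/L2 = GH/BDE/- → run G
t=11: L0/L1/L2 = GH/BDE/- → run G
t=12: L0/L1/L2 = H/BDEG/- → run H
t=13: L0/L1/L2 = H/BDEG/- → run H
t=14: L0/L1/L2 = -/BDEGH/- → run B
t=15: L0/L1/L2 = -/BDEGH/- → run B
t=16: L0/L1/L2 = -/DEGH/- → run D
t=17: L0/L1/L2 = -/DEGH/- → run D
t=18: L0/L1/L2 = -/DEGH/- → run D
t=19: L0/L1/L2 = -/DEGH/- → run D
t=20: L0/L1/L2 = -/EGH/D → run E
t=21: L0/L1/L2 = -/EGH/D → run E
t=22: L0/L1/L2 = -/EGH/D → run E
t=23: L0/L1/L2 = -/EGH/D → run E
t=24: L0/L1/L2 = -/GH/D → run G
t=25: L0/L1/L2 = -/GH/D → run G
t=26: L0/L1/L2 = -/GH/D → run G
t=27: L0/L1/L2 = -/H/D → run H
t=28: L0/L1/L2 = -/H/D → run H
t=29: L0/L1/L2 = -/H/D → run H
t=30: L0/L1/L2 = -/-/D → run D
t=31: (idle)
t=32: (idle)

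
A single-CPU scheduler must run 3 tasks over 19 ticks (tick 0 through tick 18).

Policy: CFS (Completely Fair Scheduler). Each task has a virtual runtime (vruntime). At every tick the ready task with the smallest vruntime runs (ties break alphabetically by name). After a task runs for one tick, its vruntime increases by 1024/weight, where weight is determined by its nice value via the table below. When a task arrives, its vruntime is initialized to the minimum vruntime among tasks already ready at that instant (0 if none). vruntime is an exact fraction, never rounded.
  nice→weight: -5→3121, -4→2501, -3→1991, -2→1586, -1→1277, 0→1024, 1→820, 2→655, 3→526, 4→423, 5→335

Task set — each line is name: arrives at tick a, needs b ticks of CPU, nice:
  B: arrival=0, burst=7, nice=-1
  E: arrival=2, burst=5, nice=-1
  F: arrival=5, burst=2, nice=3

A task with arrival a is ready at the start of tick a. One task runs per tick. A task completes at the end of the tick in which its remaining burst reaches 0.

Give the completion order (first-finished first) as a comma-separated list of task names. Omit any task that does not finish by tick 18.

t=0: vr[B=0] → run B
t=1: vr[B=1024/1277] → run B
t=2: vr[B=2048/1277 E=2048/1277] → run B
t=3: vr[B=3072/1277 E=2048/1277] → run E
t=4: vr[B=3072/1277 E=3072/1277] → run B
t=5: vr[B=4096/1277 E=3072/1277 F=3072/1277] → run E
t=6: vr[B=4096/1277 E=4096/1277 F=3072/1277] → run F
t=7: vr[B=4096/1277 E=4096/1277 F=1461760/335851] → run B
t=8: vr[B=5120/1277 E=4096/1277 F=1461760/335851] → run E
t=9: vr[B=5120/1277 E=5120/1277 F=1461760/335851] → run B
t=10: vr[B=6144/1277 E=5120/1277 F=1461760/335851] → run E
t=11: vr[B=6144/1277 E=6144/1277 F=1461760/335851] → run F
t=12: vr[B=6144/1277 E=6144/1277] → run B
t=13: vr[E=6144/1277] → run E
t=14: (idle)
t=15: (idle)
t=16: (idle)
t=17: (idle)
t=18: (idle)

completion order = F, B, E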